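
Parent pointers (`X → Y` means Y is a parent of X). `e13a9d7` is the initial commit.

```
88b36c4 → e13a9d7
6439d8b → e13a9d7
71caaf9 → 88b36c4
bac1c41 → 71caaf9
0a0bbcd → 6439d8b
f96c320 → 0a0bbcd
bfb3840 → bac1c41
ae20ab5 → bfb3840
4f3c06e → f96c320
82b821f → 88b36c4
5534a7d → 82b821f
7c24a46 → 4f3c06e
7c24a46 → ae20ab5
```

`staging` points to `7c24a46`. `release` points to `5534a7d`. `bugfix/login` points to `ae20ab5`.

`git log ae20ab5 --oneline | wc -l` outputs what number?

Walking parent pointers from ae20ab5: reachable set = {71caaf9, 88b36c4, ae20ab5, bac1c41, bfb3840, e13a9d7}.
That is 6 commits.

6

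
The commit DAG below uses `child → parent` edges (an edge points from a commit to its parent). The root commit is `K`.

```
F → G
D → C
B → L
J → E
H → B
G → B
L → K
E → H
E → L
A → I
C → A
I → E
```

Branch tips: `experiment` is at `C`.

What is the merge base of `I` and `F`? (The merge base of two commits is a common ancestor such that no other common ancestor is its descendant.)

Ancestors of I: {B, E, H, I, K, L}.
Ancestors of F: {B, F, G, K, L}.
Common ancestors: {B, K, L}.
Among these, B is not an ancestor of any other common ancestor — it is the merge base.

B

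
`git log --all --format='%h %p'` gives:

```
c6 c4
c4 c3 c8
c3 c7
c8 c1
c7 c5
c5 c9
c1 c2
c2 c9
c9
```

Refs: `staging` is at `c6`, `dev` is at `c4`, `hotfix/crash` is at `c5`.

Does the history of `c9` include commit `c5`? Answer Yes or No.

No

Ancestors of c9: {c9}.
c5 is not in that set, so it is not an ancestor of c9.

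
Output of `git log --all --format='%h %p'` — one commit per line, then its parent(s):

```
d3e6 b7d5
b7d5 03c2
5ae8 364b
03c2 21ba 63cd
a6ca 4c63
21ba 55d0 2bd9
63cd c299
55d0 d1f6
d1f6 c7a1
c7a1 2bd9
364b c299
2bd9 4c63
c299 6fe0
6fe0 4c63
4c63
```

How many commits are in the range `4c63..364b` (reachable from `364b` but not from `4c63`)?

Reachable from 364b: {364b, 4c63, 6fe0, c299}.
Reachable from 4c63: {4c63}.
In 364b's history but not 4c63's: {364b, 6fe0, c299} — 3 commits.

3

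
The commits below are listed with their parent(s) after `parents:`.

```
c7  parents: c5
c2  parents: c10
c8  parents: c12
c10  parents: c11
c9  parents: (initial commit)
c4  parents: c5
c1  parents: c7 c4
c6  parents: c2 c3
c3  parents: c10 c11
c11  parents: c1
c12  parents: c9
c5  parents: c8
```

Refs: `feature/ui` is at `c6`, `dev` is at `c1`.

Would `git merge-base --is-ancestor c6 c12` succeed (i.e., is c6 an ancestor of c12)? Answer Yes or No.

Ancestors of c12: {c12, c9}.
c6 is not in that set, so it is not an ancestor of c12.

No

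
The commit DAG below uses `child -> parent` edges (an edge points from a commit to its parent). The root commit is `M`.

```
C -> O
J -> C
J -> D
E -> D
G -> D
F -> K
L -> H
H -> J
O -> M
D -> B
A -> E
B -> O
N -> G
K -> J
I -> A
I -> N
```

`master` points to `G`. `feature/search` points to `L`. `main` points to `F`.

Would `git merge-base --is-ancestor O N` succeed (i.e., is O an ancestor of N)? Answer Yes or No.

Yes

Ancestors of N (commits reachable by following parents): {B, D, G, M, N, O}.
O is in that set, so it is an ancestor of N.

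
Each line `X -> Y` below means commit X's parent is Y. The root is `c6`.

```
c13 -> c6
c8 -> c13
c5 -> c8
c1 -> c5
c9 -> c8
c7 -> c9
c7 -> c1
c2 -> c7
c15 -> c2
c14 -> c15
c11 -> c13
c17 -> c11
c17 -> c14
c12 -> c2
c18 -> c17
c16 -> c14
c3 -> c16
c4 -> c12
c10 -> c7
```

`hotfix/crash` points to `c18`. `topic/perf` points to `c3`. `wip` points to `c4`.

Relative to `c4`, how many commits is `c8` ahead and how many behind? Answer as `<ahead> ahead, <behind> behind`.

Reachable from c8: {c13, c6, c8}.
Reachable from c4: {c1, c12, c13, c2, c4, c5, c6, c7, c8, c9}.
Only in c8's history (ahead): {} — 0.
Only in c4's history (behind): {c1, c12, c2, c4, c5, c7, c9} — 7.

0 ahead, 7 behind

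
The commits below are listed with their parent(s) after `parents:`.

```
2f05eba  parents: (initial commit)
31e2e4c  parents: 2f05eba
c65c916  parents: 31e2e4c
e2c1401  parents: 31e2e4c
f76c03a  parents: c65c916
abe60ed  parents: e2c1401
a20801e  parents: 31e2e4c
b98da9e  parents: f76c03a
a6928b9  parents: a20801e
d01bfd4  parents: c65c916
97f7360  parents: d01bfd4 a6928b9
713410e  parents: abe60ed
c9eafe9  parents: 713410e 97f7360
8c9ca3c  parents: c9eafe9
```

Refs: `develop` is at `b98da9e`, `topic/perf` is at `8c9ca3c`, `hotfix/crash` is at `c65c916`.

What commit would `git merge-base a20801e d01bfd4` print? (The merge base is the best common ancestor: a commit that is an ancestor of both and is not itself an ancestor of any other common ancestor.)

31e2e4c

Ancestors of a20801e: {2f05eba, 31e2e4c, a20801e}.
Ancestors of d01bfd4: {2f05eba, 31e2e4c, c65c916, d01bfd4}.
Common ancestors: {2f05eba, 31e2e4c}.
Among these, 31e2e4c is not an ancestor of any other common ancestor — it is the merge base.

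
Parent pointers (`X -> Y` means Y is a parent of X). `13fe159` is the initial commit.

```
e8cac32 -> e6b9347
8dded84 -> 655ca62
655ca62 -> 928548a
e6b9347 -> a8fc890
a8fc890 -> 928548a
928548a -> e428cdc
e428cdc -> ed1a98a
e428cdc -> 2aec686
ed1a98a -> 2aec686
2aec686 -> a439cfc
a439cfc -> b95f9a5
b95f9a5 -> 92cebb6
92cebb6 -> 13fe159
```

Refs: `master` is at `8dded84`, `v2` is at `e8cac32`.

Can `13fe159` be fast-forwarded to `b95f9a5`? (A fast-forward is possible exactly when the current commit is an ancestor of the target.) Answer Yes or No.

A fast-forward from 13fe159 to b95f9a5 is possible iff 13fe159 is an ancestor of b95f9a5.
Ancestors of b95f9a5: {13fe159, 92cebb6, b95f9a5}.
13fe159 is among them, so fast-forward is possible.

Yes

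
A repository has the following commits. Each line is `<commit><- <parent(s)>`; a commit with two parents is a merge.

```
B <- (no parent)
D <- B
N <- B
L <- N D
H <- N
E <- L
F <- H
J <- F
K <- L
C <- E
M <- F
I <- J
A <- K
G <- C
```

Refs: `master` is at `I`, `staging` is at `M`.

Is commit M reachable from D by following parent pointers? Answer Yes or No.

Ancestors of D: {B, D}.
M is not in that set, so it is not an ancestor of D.

No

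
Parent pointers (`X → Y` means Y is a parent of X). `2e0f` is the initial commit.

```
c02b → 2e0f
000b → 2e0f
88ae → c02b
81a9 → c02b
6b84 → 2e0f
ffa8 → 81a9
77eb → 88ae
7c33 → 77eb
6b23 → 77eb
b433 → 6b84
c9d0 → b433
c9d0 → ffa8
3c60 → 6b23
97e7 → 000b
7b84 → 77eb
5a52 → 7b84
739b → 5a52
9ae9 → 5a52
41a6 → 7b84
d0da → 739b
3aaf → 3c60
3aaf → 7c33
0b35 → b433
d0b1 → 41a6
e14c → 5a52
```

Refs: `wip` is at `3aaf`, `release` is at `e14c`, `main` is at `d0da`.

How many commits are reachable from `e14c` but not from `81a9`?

Reachable from e14c: {2e0f, 5a52, 77eb, 7b84, 88ae, c02b, e14c}.
Reachable from 81a9: {2e0f, 81a9, c02b}.
In e14c's history but not 81a9's: {5a52, 77eb, 7b84, 88ae, e14c} — 5 commits.

5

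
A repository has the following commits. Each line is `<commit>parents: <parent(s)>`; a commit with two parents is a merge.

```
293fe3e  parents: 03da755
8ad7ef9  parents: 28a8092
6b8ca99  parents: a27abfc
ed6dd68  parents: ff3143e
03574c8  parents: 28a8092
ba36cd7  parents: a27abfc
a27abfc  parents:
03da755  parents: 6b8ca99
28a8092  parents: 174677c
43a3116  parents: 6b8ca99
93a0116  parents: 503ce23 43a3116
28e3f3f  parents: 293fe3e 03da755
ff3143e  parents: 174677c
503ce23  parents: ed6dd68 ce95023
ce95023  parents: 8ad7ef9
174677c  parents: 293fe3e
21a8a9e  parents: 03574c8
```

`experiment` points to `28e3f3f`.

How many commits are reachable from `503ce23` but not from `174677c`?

6

Reachable from 503ce23: {03da755, 174677c, 28a8092, 293fe3e, 503ce23, 6b8ca99, 8ad7ef9, a27abfc, ce95023, ed6dd68, ff3143e}.
Reachable from 174677c: {03da755, 174677c, 293fe3e, 6b8ca99, a27abfc}.
In 503ce23's history but not 174677c's: {28a8092, 503ce23, 8ad7ef9, ce95023, ed6dd68, ff3143e} — 6 commits.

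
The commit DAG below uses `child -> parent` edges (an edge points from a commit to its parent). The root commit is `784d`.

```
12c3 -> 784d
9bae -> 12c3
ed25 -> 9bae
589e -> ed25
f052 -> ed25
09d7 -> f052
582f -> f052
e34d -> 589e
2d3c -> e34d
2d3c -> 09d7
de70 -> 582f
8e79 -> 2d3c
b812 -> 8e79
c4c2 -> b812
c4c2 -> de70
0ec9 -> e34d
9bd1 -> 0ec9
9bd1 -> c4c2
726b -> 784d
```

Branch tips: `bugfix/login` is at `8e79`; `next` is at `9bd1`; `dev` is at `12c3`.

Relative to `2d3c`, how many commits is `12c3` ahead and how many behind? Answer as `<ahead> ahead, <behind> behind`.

0 ahead, 7 behind

Reachable from 12c3: {12c3, 784d}.
Reachable from 2d3c: {09d7, 12c3, 2d3c, 589e, 784d, 9bae, e34d, ed25, f052}.
Only in 12c3's history (ahead): {} — 0.
Only in 2d3c's history (behind): {09d7, 2d3c, 589e, 9bae, e34d, ed25, f052} — 7.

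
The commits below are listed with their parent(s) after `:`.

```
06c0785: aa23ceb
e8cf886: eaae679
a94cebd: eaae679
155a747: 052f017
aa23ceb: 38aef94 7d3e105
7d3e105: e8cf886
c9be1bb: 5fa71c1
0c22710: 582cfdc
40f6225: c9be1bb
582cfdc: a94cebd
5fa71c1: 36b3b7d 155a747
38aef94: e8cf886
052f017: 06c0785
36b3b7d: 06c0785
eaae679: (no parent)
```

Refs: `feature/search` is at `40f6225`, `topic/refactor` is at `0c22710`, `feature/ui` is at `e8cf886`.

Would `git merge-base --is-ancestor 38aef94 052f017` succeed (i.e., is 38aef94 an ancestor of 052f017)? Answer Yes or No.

Yes

Ancestors of 052f017 (commits reachable by following parents): {052f017, 06c0785, 38aef94, 7d3e105, aa23ceb, e8cf886, eaae679}.
38aef94 is in that set, so it is an ancestor of 052f017.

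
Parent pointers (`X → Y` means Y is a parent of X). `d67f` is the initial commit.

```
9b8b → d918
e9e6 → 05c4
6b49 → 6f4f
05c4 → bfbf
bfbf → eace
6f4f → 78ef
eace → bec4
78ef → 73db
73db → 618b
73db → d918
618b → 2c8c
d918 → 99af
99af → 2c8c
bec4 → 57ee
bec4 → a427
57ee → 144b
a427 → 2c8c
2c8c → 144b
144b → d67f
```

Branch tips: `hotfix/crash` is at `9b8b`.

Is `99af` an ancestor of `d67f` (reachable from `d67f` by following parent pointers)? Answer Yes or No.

No

Ancestors of d67f: {d67f}.
99af is not in that set, so it is not an ancestor of d67f.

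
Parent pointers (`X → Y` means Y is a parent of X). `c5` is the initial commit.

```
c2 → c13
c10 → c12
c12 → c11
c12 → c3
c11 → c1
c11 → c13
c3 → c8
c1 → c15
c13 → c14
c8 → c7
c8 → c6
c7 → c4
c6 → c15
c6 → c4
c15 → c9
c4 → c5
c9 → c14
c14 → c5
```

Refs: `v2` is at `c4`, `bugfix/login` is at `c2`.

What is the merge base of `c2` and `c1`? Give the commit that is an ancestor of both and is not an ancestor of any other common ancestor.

Ancestors of c2: {c13, c14, c2, c5}.
Ancestors of c1: {c1, c14, c15, c5, c9}.
Common ancestors: {c14, c5}.
Among these, c14 is not an ancestor of any other common ancestor — it is the merge base.

c14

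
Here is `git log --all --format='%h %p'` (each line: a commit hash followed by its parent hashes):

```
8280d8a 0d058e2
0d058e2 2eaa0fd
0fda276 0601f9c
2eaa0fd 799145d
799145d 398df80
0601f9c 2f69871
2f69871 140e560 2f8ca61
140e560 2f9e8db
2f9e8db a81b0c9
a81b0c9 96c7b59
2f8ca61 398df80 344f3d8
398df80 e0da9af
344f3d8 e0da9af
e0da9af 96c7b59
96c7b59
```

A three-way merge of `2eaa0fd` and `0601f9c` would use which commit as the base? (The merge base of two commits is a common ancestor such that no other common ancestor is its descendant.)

398df80

Ancestors of 2eaa0fd: {2eaa0fd, 398df80, 799145d, 96c7b59, e0da9af}.
Ancestors of 0601f9c: {0601f9c, 140e560, 2f69871, 2f8ca61, 2f9e8db, 344f3d8, 398df80, 96c7b59, a81b0c9, e0da9af}.
Common ancestors: {398df80, 96c7b59, e0da9af}.
Among these, 398df80 is not an ancestor of any other common ancestor — it is the merge base.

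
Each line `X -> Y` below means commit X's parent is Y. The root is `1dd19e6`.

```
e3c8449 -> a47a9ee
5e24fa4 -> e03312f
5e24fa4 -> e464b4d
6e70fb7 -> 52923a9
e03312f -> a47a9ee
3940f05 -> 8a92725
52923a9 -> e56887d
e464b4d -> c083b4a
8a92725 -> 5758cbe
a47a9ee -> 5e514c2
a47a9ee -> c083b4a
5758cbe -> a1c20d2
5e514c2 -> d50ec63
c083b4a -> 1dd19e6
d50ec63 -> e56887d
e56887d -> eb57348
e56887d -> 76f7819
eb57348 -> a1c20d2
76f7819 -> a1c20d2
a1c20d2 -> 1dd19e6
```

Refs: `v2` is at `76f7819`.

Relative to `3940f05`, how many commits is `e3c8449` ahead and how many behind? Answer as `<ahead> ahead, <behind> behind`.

Reachable from e3c8449: {1dd19e6, 5e514c2, 76f7819, a1c20d2, a47a9ee, c083b4a, d50ec63, e3c8449, e56887d, eb57348}.
Reachable from 3940f05: {1dd19e6, 3940f05, 5758cbe, 8a92725, a1c20d2}.
Only in e3c8449's history (ahead): {5e514c2, 76f7819, a47a9ee, c083b4a, d50ec63, e3c8449, e56887d, eb57348} — 8.
Only in 3940f05's history (behind): {3940f05, 5758cbe, 8a92725} — 3.

8 ahead, 3 behind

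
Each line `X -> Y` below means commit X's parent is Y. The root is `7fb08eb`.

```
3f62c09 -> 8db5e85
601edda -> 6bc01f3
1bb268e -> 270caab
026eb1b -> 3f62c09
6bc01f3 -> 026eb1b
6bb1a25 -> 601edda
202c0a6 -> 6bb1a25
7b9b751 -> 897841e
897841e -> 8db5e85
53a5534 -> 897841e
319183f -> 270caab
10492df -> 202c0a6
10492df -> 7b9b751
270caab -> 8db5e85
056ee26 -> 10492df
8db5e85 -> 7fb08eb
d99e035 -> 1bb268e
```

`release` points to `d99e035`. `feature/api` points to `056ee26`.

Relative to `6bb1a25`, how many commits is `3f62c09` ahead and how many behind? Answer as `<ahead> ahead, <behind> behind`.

0 ahead, 4 behind

Reachable from 3f62c09: {3f62c09, 7fb08eb, 8db5e85}.
Reachable from 6bb1a25: {026eb1b, 3f62c09, 601edda, 6bb1a25, 6bc01f3, 7fb08eb, 8db5e85}.
Only in 3f62c09's history (ahead): {} — 0.
Only in 6bb1a25's history (behind): {026eb1b, 601edda, 6bb1a25, 6bc01f3} — 4.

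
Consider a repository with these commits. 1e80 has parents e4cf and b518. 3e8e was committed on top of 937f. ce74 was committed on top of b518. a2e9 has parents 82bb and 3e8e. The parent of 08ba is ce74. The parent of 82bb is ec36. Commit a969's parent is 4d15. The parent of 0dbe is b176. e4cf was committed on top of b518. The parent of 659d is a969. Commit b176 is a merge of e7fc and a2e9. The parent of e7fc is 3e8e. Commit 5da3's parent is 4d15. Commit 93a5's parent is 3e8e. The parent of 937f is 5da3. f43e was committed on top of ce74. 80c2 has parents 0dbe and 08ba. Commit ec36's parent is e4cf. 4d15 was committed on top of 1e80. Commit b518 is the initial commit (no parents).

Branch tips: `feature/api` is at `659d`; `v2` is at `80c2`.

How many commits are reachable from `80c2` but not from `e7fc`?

Reachable from 80c2: {08ba, 0dbe, 1e80, 3e8e, 4d15, 5da3, 80c2, 82bb, 937f, a2e9, b176, b518, ce74, e4cf, e7fc, ec36}.
Reachable from e7fc: {1e80, 3e8e, 4d15, 5da3, 937f, b518, e4cf, e7fc}.
In 80c2's history but not e7fc's: {08ba, 0dbe, 80c2, 82bb, a2e9, b176, ce74, ec36} — 8 commits.

8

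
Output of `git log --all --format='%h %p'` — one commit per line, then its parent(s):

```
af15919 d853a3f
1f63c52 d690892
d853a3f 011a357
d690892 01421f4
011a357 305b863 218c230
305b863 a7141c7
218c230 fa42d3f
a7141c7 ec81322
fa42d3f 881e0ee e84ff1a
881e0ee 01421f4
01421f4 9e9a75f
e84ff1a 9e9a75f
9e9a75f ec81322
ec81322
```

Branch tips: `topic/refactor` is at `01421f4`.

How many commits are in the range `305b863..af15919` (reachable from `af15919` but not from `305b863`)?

9

Reachable from af15919: {011a357, 01421f4, 218c230, 305b863, 881e0ee, 9e9a75f, a7141c7, af15919, d853a3f, e84ff1a, ec81322, fa42d3f}.
Reachable from 305b863: {305b863, a7141c7, ec81322}.
In af15919's history but not 305b863's: {011a357, 01421f4, 218c230, 881e0ee, 9e9a75f, af15919, d853a3f, e84ff1a, fa42d3f} — 9 commits.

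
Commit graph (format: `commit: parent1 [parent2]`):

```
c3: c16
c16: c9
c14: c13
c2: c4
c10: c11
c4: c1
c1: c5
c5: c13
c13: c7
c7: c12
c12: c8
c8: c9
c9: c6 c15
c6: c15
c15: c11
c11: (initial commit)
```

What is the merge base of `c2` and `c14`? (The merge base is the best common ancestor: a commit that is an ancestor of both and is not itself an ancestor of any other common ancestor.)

c13

Ancestors of c2: {c1, c11, c12, c13, c15, c2, c4, c5, c6, c7, c8, c9}.
Ancestors of c14: {c11, c12, c13, c14, c15, c6, c7, c8, c9}.
Common ancestors: {c11, c12, c13, c15, c6, c7, c8, c9}.
Among these, c13 is not an ancestor of any other common ancestor — it is the merge base.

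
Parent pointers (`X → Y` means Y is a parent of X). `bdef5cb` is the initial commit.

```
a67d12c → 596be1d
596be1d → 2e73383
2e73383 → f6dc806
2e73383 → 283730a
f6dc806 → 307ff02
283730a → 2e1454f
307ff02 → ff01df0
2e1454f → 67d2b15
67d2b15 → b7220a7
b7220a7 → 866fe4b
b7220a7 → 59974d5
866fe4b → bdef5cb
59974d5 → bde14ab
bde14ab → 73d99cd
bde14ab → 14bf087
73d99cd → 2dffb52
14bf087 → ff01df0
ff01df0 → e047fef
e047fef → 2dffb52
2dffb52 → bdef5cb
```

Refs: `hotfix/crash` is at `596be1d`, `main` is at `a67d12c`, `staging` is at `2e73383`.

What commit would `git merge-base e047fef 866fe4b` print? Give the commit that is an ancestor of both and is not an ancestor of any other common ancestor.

Ancestors of e047fef: {2dffb52, bdef5cb, e047fef}.
Ancestors of 866fe4b: {866fe4b, bdef5cb}.
Common ancestors: {bdef5cb}.
The only common ancestor is bdef5cb, so it is the merge base.

bdef5cb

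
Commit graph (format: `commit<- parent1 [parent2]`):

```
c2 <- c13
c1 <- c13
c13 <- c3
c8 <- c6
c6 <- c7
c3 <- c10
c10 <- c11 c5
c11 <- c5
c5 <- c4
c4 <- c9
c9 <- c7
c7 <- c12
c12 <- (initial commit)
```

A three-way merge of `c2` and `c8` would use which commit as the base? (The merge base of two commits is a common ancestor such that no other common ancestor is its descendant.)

c7

Ancestors of c2: {c10, c11, c12, c13, c2, c3, c4, c5, c7, c9}.
Ancestors of c8: {c12, c6, c7, c8}.
Common ancestors: {c12, c7}.
Among these, c7 is not an ancestor of any other common ancestor — it is the merge base.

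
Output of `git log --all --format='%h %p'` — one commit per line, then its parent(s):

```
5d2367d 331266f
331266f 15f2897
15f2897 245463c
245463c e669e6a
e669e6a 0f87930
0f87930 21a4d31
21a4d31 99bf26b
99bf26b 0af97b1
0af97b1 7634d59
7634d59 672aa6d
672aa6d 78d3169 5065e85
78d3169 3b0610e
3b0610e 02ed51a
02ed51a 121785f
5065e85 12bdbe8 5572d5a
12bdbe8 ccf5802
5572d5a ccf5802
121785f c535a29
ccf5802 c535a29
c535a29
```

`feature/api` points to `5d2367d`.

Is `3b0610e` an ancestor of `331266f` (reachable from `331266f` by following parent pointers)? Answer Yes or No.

Yes

Ancestors of 331266f (commits reachable by following parents): {02ed51a, 0af97b1, 0f87930, 121785f, 12bdbe8, 15f2897, 21a4d31, 245463c, 331266f, 3b0610e, 5065e85, 5572d5a, 672aa6d, 7634d59, 78d3169, 99bf26b, c535a29, ccf5802, e669e6a}.
3b0610e is in that set, so it is an ancestor of 331266f.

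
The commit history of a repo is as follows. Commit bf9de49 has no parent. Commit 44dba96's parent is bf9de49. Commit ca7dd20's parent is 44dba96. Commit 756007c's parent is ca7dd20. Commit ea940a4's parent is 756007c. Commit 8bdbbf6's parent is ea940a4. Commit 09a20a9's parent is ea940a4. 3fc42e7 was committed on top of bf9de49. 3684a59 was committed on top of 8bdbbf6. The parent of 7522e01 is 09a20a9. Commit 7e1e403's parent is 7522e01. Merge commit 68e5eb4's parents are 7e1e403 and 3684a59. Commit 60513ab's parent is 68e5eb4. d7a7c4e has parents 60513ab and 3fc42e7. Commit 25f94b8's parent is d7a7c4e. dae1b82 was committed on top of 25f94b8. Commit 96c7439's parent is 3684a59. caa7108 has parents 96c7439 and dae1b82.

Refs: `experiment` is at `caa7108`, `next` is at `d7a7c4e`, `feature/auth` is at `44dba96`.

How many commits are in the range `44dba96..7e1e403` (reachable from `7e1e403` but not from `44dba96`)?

6

Reachable from 7e1e403: {09a20a9, 44dba96, 7522e01, 756007c, 7e1e403, bf9de49, ca7dd20, ea940a4}.
Reachable from 44dba96: {44dba96, bf9de49}.
In 7e1e403's history but not 44dba96's: {09a20a9, 7522e01, 756007c, 7e1e403, ca7dd20, ea940a4} — 6 commits.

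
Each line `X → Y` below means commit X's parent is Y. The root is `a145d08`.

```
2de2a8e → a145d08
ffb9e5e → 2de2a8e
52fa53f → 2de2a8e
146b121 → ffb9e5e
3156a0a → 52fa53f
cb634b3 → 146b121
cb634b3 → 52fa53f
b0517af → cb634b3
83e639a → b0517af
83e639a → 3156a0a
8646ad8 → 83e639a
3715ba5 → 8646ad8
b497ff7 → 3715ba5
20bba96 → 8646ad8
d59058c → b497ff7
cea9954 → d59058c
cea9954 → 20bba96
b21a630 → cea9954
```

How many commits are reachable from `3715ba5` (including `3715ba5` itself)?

11

Walking parent pointers from 3715ba5: reachable set = {146b121, 2de2a8e, 3156a0a, 3715ba5, 52fa53f, 83e639a, 8646ad8, a145d08, b0517af, cb634b3, ffb9e5e}.
That is 11 commits.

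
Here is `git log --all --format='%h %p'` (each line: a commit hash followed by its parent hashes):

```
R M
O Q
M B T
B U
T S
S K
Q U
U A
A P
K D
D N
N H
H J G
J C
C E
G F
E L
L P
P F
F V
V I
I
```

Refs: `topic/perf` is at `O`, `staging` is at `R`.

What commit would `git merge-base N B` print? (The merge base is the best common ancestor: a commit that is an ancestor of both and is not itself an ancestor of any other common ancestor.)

Ancestors of N: {C, E, F, G, H, I, J, L, N, P, V}.
Ancestors of B: {A, B, F, I, P, U, V}.
Common ancestors: {F, I, P, V}.
Among these, P is not an ancestor of any other common ancestor — it is the merge base.

P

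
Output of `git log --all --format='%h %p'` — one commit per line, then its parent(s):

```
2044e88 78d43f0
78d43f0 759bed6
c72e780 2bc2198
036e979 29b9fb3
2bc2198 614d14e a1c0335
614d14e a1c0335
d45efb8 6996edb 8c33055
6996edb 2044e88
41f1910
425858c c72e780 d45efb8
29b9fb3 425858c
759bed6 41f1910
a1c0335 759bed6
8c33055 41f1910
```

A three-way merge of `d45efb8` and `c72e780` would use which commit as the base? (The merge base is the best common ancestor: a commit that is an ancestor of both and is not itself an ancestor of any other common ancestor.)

759bed6

Ancestors of d45efb8: {2044e88, 41f1910, 6996edb, 759bed6, 78d43f0, 8c33055, d45efb8}.
Ancestors of c72e780: {2bc2198, 41f1910, 614d14e, 759bed6, a1c0335, c72e780}.
Common ancestors: {41f1910, 759bed6}.
Among these, 759bed6 is not an ancestor of any other common ancestor — it is the merge base.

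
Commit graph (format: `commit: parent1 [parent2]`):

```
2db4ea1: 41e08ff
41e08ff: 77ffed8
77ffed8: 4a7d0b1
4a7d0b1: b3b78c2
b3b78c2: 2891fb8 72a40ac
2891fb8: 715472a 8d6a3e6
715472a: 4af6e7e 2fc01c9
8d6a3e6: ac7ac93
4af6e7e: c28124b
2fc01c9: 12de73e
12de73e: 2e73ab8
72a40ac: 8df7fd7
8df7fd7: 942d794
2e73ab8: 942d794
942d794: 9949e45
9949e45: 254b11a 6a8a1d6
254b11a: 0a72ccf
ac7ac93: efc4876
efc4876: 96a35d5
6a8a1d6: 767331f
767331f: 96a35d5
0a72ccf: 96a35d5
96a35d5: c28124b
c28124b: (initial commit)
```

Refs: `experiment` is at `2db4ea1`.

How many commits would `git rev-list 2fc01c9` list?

Walking parent pointers from 2fc01c9: reachable set = {0a72ccf, 12de73e, 254b11a, 2e73ab8, 2fc01c9, 6a8a1d6, 767331f, 942d794, 96a35d5, 9949e45, c28124b}.
That is 11 commits.

11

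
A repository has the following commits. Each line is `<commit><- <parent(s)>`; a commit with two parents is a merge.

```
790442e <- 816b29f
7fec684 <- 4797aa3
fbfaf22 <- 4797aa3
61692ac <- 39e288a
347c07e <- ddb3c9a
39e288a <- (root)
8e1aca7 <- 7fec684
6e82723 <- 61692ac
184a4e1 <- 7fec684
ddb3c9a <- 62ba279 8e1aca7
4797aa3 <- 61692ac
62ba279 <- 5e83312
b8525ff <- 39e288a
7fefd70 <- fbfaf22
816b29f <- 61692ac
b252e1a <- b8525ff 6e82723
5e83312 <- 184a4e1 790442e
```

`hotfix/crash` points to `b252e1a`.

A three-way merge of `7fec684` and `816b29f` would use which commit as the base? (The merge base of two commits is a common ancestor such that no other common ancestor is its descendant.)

Ancestors of 7fec684: {39e288a, 4797aa3, 61692ac, 7fec684}.
Ancestors of 816b29f: {39e288a, 61692ac, 816b29f}.
Common ancestors: {39e288a, 61692ac}.
Among these, 61692ac is not an ancestor of any other common ancestor — it is the merge base.

61692ac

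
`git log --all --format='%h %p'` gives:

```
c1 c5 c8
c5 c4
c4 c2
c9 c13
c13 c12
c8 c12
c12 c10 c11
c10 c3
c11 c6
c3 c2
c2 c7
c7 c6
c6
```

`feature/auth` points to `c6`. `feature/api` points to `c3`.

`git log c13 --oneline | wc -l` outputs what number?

Walking parent pointers from c13: reachable set = {c10, c11, c12, c13, c2, c3, c6, c7}.
That is 8 commits.

8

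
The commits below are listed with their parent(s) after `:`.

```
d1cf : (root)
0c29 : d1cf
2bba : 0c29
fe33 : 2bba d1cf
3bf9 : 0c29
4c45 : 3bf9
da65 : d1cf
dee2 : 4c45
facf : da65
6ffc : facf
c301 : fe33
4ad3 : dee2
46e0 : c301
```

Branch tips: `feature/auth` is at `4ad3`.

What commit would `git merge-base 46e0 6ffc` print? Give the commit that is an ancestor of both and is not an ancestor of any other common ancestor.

d1cf

Ancestors of 46e0: {0c29, 2bba, 46e0, c301, d1cf, fe33}.
Ancestors of 6ffc: {6ffc, d1cf, da65, facf}.
Common ancestors: {d1cf}.
The only common ancestor is d1cf, so it is the merge base.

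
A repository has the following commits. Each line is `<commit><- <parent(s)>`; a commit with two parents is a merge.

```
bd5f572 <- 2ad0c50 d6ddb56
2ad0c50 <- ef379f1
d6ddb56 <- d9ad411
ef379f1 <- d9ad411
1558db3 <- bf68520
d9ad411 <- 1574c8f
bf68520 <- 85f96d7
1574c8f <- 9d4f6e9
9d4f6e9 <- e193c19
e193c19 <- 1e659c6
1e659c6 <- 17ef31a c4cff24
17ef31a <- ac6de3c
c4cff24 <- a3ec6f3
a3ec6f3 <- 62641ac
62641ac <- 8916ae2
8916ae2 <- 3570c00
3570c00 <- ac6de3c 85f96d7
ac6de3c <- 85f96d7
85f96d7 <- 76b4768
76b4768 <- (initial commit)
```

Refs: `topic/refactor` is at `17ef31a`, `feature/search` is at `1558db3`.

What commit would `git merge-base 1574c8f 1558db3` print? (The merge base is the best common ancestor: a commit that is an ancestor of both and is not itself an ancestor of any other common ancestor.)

Ancestors of 1574c8f: {1574c8f, 17ef31a, 1e659c6, 3570c00, 62641ac, 76b4768, 85f96d7, 8916ae2, 9d4f6e9, a3ec6f3, ac6de3c, c4cff24, e193c19}.
Ancestors of 1558db3: {1558db3, 76b4768, 85f96d7, bf68520}.
Common ancestors: {76b4768, 85f96d7}.
Among these, 85f96d7 is not an ancestor of any other common ancestor — it is the merge base.

85f96d7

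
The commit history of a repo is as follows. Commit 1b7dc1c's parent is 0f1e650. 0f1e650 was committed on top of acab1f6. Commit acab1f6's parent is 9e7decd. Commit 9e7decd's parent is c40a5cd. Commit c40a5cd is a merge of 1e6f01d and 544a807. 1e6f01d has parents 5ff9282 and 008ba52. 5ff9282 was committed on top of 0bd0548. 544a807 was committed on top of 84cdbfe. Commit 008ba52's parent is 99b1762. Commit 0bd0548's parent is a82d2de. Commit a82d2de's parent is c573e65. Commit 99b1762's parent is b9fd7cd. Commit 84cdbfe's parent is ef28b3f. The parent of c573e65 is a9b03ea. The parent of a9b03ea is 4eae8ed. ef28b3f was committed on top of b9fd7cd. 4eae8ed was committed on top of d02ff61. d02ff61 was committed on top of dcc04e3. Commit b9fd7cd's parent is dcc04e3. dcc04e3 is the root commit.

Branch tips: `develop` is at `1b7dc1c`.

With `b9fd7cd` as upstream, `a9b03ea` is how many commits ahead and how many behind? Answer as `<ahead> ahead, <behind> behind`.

Reachable from a9b03ea: {4eae8ed, a9b03ea, d02ff61, dcc04e3}.
Reachable from b9fd7cd: {b9fd7cd, dcc04e3}.
Only in a9b03ea's history (ahead): {4eae8ed, a9b03ea, d02ff61} — 3.
Only in b9fd7cd's history (behind): {b9fd7cd} — 1.

3 ahead, 1 behind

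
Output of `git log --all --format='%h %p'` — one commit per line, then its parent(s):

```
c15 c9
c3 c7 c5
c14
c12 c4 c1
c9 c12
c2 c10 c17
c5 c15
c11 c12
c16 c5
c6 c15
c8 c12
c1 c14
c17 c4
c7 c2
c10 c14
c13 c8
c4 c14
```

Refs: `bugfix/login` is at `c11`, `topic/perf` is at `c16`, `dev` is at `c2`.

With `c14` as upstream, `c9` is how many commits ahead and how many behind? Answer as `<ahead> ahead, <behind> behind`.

4 ahead, 0 behind

Reachable from c9: {c1, c12, c14, c4, c9}.
Reachable from c14: {c14}.
Only in c9's history (ahead): {c1, c12, c4, c9} — 4.
Only in c14's history (behind): {} — 0.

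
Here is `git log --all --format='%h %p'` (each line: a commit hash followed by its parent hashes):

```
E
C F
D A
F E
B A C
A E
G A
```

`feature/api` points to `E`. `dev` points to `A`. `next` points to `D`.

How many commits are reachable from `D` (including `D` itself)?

3

Walking parent pointers from D: reachable set = {A, D, E}.
That is 3 commits.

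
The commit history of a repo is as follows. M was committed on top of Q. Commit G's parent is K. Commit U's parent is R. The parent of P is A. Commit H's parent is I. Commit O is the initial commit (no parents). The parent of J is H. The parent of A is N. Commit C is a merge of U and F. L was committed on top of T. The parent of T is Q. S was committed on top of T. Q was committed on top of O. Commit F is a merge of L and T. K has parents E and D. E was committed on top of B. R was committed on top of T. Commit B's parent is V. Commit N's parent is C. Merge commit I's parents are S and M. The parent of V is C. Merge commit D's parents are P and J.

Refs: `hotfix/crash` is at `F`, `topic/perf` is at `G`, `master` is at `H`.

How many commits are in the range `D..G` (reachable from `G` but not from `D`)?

Reachable from G: {A, B, C, D, E, F, G, H, I, J, K, L, M, N, O, P, Q, R, S, T, U, V}.
Reachable from D: {A, C, D, F, H, I, J, L, M, N, O, P, Q, R, S, T, U}.
In G's history but not D's: {B, E, G, K, V} — 5 commits.

5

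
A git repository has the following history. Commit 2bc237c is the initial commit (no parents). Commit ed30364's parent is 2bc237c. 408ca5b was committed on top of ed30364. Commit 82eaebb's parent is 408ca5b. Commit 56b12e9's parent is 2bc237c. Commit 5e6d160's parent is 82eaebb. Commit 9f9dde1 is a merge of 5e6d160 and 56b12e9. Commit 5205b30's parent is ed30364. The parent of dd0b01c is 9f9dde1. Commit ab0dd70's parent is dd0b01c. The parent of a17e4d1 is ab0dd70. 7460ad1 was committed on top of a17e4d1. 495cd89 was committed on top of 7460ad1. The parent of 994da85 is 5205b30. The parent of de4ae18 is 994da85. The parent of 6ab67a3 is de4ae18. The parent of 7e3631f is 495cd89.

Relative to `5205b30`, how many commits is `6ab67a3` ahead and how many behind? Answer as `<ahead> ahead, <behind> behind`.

Reachable from 6ab67a3: {2bc237c, 5205b30, 6ab67a3, 994da85, de4ae18, ed30364}.
Reachable from 5205b30: {2bc237c, 5205b30, ed30364}.
Only in 6ab67a3's history (ahead): {6ab67a3, 994da85, de4ae18} — 3.
Only in 5205b30's history (behind): {} — 0.

3 ahead, 0 behind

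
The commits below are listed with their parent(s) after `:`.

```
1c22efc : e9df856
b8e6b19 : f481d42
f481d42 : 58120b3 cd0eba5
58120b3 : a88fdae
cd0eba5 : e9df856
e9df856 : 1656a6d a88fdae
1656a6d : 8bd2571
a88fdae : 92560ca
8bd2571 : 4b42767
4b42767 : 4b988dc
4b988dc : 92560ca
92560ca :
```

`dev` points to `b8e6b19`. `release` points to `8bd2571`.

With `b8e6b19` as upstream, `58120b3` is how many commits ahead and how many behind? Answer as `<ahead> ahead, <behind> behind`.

Reachable from 58120b3: {58120b3, 92560ca, a88fdae}.
Reachable from b8e6b19: {1656a6d, 4b42767, 4b988dc, 58120b3, 8bd2571, 92560ca, a88fdae, b8e6b19, cd0eba5, e9df856, f481d42}.
Only in 58120b3's history (ahead): {} — 0.
Only in b8e6b19's history (behind): {1656a6d, 4b42767, 4b988dc, 8bd2571, b8e6b19, cd0eba5, e9df856, f481d42} — 8.

0 ahead, 8 behind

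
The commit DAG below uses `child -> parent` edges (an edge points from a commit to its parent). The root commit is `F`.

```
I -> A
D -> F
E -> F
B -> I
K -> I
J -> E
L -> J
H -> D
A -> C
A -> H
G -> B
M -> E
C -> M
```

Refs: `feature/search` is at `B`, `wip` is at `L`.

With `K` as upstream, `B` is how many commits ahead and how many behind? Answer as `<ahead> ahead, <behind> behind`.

Reachable from B: {A, B, C, D, E, F, H, I, M}.
Reachable from K: {A, C, D, E, F, H, I, K, M}.
Only in B's history (ahead): {B} — 1.
Only in K's history (behind): {K} — 1.

1 ahead, 1 behind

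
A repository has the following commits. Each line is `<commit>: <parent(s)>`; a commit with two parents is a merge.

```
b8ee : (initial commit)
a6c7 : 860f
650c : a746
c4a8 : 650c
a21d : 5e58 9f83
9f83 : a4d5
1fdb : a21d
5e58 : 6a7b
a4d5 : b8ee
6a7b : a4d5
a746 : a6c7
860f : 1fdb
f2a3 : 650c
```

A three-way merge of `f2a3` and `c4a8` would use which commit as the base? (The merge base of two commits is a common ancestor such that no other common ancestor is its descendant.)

Ancestors of f2a3: {1fdb, 5e58, 650c, 6a7b, 860f, 9f83, a21d, a4d5, a6c7, a746, b8ee, f2a3}.
Ancestors of c4a8: {1fdb, 5e58, 650c, 6a7b, 860f, 9f83, a21d, a4d5, a6c7, a746, b8ee, c4a8}.
Common ancestors: {1fdb, 5e58, 650c, 6a7b, 860f, 9f83, a21d, a4d5, a6c7, a746, b8ee}.
Among these, 650c is not an ancestor of any other common ancestor — it is the merge base.

650c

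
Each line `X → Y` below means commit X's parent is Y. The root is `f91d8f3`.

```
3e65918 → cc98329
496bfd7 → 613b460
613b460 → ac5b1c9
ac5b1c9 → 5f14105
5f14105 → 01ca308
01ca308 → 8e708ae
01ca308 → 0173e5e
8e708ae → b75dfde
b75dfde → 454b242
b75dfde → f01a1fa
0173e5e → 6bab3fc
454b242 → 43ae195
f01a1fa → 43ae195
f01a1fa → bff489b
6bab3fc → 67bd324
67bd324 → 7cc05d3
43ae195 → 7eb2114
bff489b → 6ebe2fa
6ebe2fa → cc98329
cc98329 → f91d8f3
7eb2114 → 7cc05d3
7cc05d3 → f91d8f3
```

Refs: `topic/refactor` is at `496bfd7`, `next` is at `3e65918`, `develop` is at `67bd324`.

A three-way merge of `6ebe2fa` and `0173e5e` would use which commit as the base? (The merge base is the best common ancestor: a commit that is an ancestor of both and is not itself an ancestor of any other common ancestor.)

f91d8f3

Ancestors of 6ebe2fa: {6ebe2fa, cc98329, f91d8f3}.
Ancestors of 0173e5e: {0173e5e, 67bd324, 6bab3fc, 7cc05d3, f91d8f3}.
Common ancestors: {f91d8f3}.
The only common ancestor is f91d8f3, so it is the merge base.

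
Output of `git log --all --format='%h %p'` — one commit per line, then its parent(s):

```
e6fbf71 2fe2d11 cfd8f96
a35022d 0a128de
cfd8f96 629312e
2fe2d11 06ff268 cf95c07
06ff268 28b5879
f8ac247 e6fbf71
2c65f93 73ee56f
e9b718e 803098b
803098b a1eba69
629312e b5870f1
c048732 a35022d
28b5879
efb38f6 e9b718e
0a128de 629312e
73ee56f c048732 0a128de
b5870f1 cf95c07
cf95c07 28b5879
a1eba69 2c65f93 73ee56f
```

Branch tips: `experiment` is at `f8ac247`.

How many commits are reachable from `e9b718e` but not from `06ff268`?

Reachable from e9b718e: {0a128de, 28b5879, 2c65f93, 629312e, 73ee56f, 803098b, a1eba69, a35022d, b5870f1, c048732, cf95c07, e9b718e}.
Reachable from 06ff268: {06ff268, 28b5879}.
In e9b718e's history but not 06ff268's: {0a128de, 2c65f93, 629312e, 73ee56f, 803098b, a1eba69, a35022d, b5870f1, c048732, cf95c07, e9b718e} — 11 commits.

11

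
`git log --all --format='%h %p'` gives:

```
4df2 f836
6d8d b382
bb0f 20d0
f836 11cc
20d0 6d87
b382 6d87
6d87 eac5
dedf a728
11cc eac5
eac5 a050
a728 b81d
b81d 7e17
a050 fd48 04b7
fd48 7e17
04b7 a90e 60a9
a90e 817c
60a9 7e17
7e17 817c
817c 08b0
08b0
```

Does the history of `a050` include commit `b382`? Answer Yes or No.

Ancestors of a050: {04b7, 08b0, 60a9, 7e17, 817c, a050, a90e, fd48}.
b382 is not in that set, so it is not an ancestor of a050.

No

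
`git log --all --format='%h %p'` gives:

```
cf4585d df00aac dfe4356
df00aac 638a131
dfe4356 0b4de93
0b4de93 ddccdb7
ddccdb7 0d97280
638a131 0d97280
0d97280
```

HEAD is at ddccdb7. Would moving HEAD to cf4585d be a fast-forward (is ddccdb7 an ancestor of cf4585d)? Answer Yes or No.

A fast-forward from ddccdb7 to cf4585d is possible iff ddccdb7 is an ancestor of cf4585d.
Ancestors of cf4585d: {0b4de93, 0d97280, 638a131, cf4585d, ddccdb7, df00aac, dfe4356}.
ddccdb7 is among them, so fast-forward is possible.

Yes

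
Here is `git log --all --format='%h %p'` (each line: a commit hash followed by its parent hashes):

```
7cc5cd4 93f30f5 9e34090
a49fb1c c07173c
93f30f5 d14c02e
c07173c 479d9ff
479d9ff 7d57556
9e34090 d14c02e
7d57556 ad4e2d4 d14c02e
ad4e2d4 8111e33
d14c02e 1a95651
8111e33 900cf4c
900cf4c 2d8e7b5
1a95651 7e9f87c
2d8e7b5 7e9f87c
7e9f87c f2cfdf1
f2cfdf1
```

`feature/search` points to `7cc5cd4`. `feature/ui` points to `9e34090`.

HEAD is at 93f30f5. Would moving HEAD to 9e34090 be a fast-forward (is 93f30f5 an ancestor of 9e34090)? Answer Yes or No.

A fast-forward from 93f30f5 to 9e34090 is possible iff 93f30f5 is an ancestor of 9e34090.
Ancestors of 9e34090: {1a95651, 7e9f87c, 9e34090, d14c02e, f2cfdf1}.
93f30f5 is not among them, so fast-forward is not possible.

No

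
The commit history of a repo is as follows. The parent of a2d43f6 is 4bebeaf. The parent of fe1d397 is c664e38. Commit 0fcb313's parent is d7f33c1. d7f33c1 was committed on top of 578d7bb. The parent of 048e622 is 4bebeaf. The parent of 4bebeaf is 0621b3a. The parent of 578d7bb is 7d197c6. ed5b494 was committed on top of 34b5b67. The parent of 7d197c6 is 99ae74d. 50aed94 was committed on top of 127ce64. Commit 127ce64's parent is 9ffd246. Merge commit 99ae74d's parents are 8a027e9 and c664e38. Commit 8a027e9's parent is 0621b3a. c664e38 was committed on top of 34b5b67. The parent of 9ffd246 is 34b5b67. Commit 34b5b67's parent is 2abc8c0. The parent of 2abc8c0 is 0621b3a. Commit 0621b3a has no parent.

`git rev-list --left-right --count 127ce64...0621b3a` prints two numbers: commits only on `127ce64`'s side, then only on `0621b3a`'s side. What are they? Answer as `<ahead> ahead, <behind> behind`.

4 ahead, 0 behind

Reachable from 127ce64: {0621b3a, 127ce64, 2abc8c0, 34b5b67, 9ffd246}.
Reachable from 0621b3a: {0621b3a}.
Only in 127ce64's history (ahead): {127ce64, 2abc8c0, 34b5b67, 9ffd246} — 4.
Only in 0621b3a's history (behind): {} — 0.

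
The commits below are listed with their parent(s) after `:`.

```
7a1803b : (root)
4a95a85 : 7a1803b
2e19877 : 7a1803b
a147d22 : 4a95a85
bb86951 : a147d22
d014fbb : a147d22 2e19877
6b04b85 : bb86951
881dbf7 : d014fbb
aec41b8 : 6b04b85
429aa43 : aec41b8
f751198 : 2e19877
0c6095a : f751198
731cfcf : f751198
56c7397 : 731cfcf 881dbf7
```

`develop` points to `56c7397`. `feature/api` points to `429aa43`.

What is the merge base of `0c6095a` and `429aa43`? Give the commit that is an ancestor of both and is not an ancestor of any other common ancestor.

Ancestors of 0c6095a: {0c6095a, 2e19877, 7a1803b, f751198}.
Ancestors of 429aa43: {429aa43, 4a95a85, 6b04b85, 7a1803b, a147d22, aec41b8, bb86951}.
Common ancestors: {7a1803b}.
The only common ancestor is 7a1803b, so it is the merge base.

7a1803b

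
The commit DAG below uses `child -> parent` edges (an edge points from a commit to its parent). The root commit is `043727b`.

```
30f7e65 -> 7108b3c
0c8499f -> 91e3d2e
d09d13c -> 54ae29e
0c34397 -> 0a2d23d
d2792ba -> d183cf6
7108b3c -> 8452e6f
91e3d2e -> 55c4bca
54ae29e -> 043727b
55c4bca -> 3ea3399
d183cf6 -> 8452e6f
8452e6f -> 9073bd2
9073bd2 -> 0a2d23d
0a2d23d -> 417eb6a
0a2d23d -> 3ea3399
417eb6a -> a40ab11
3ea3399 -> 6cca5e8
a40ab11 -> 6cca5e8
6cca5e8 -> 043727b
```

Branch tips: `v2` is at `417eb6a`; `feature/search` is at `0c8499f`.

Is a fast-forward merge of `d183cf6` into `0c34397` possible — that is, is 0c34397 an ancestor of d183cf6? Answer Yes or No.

A fast-forward from 0c34397 to d183cf6 is possible iff 0c34397 is an ancestor of d183cf6.
Ancestors of d183cf6: {043727b, 0a2d23d, 3ea3399, 417eb6a, 6cca5e8, 8452e6f, 9073bd2, a40ab11, d183cf6}.
0c34397 is not among them, so fast-forward is not possible.

No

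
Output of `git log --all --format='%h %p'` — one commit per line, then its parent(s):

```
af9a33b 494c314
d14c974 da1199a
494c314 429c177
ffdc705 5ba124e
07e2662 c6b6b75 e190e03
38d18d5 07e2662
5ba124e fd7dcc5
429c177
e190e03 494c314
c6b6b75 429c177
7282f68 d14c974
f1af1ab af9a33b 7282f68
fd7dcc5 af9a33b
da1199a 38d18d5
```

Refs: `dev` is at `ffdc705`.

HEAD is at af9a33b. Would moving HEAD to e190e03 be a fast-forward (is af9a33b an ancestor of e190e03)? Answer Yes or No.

A fast-forward from af9a33b to e190e03 is possible iff af9a33b is an ancestor of e190e03.
Ancestors of e190e03: {429c177, 494c314, e190e03}.
af9a33b is not among them, so fast-forward is not possible.

No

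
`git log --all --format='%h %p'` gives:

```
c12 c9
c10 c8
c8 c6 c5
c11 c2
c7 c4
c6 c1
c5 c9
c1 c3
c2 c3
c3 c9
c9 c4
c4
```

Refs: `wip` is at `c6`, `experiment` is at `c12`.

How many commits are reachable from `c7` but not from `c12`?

1

Reachable from c7: {c4, c7}.
Reachable from c12: {c12, c4, c9}.
In c7's history but not c12's: {c7} — 1 commit.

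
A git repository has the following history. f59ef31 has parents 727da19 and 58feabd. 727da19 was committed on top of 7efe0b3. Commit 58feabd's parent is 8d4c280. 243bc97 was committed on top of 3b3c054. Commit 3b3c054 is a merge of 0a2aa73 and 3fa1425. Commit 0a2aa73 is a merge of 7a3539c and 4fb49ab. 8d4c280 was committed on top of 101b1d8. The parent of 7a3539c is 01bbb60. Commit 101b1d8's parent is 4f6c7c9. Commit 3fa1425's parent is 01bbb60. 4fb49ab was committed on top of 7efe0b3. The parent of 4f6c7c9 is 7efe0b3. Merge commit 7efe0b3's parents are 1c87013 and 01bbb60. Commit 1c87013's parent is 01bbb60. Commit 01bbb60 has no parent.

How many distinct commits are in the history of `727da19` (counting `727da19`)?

4

Walking parent pointers from 727da19: reachable set = {01bbb60, 1c87013, 727da19, 7efe0b3}.
That is 4 commits.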